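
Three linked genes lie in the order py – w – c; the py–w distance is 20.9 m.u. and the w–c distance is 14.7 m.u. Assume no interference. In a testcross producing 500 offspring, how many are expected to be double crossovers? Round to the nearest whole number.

Map distances give recombination frequencies of 0.209 and 0.147 for the two intervals.
With no interference, expected double-crossover frequency = 0.209 × 0.147 = 0.03072.
Expected number = 0.03072 × 500 = 15.36 ≈ 15.

15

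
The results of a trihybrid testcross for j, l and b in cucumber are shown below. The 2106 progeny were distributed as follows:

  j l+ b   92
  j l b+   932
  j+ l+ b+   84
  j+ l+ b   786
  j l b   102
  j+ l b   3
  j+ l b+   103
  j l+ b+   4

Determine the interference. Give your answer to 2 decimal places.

0.62

The two most frequent reciprocal classes, j l b+ and j+ l+ b, are the parental types, so the F1 was j l b+ / j+ l+ b.
The two rarest classes, j l+ b+ and j+ l b, are the double crossovers. Comparing them with the parentals, only the l allele has switched, so l is the middle locus and the order is j – l – b.
j–l: (195 + 7)/2106 = 0.0959; l–b: (186 + 7)/2106 = 0.0916.
Expected DCO frequency = 0.0959 × 0.0916 ≈ 0.00878; observed = 7/2106 ≈ 0.00332.
Coefficient of coincidence = 0.00332/0.00878 ≈ 0.38; interference = 1 − 0.38 = 0.62.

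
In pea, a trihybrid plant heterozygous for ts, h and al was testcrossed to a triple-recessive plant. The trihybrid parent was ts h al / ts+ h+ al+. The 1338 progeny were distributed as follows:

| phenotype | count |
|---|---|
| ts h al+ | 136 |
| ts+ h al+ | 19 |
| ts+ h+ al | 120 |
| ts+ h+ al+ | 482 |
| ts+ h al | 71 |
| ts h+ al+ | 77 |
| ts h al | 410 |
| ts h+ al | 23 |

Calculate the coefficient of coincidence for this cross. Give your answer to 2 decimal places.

The two rarest classes, ts h+ al and ts+ h al+, are the double crossovers. Comparing them with the parentals, only the h allele has switched, so h is the middle locus and the order is al – h – ts.
al–h: (256 + 42)/1338 = 0.2227; h–ts: (148 + 42)/1338 = 0.1420.
Expected DCO frequency = 0.2227 × 0.1420 ≈ 0.03162; observed = 42/1338 ≈ 0.03139.
Coefficient of coincidence = 0.03139/0.03162 ≈ 0.99.

0.99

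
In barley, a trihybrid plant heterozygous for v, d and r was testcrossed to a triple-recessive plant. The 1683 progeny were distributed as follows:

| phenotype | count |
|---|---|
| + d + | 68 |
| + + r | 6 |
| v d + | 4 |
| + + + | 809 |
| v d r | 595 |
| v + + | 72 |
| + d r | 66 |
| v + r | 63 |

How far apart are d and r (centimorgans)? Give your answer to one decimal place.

8.4 centimorgans

The two most frequent reciprocal classes, v d r and + + +, are the parental types, so the F1 was v d r / + + +.
The two rarest classes, v d + and + + r, are the double crossovers. Comparing them with the parentals, only the r allele has switched, so r is the middle locus and the order is v – r – d.
Crossovers in the r–d interval produce the single-crossover classes v + r and + d + (63 + 68 = 131) plus the double crossovers (10).
RF(r–d) = (131 + 10) / 1683 = 141/1683 = 0.0838 → 8.4 centimorgans.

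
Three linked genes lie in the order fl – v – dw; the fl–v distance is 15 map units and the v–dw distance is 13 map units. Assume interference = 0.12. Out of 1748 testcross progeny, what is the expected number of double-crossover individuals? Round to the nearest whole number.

30

Map distances give recombination frequencies of 0.150 and 0.130 for the two intervals.
With interference 0.12 (so coincidence = 0.88), expected double-crossover frequency = 0.150 × 0.130 × 0.88 = 0.01716.
Expected number = 0.01716 × 1748 = 30.00 ≈ 30.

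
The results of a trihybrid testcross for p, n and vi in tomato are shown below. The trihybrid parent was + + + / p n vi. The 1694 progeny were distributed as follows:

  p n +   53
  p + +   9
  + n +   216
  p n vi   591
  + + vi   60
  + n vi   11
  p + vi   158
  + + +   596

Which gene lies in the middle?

The two rarest classes, p + + and + n vi, are the double crossovers. Comparing them with the parentals, only the p allele has switched, so p is the middle locus and the order is n – p – vi.

p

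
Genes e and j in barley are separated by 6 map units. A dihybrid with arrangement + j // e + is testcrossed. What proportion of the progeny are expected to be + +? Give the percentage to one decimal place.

3.0%

A map distance of 6 map units corresponds to a recombination frequency of 0.060.
The F1 is + j / e +, so + + is a recombinant gamete class with expected frequency r/2 = 0.060/2 = 0.0300.
That is 0.0300 = 3.0% of the progeny.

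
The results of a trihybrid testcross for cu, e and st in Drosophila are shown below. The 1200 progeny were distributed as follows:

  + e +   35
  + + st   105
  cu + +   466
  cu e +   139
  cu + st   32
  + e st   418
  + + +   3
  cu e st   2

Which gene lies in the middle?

cu

The two most frequent reciprocal classes, cu + + and + e st, are the parental types, so the F1 was cu + + / + e st.
The two rarest classes, + + + and cu e st, are the double crossovers. Comparing them with the parentals, only the cu allele has switched, so cu is the middle locus and the order is st – cu – e.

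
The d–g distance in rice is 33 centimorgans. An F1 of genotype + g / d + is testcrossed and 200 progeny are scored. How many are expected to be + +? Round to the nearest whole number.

A map distance of 33 centimorgans corresponds to a recombination frequency of 0.330.
The F1 is + g / d +, so + + is a recombinant gamete class with expected frequency r/2 = 0.330/2 = 0.1650.
Expected number = 0.1650 × 200 = 33.00 ≈ 33.

33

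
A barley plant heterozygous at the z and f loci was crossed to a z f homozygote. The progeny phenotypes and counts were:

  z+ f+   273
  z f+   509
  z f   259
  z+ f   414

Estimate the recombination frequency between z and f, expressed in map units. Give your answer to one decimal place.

The two most frequent classes, z+ f (414) and z f+ (509), are the parental types, so the F1 was z+ f / z f+.
The recombinant classes are z+ f+ and z f: 273 + 259 = 532.
Recombination frequency = 532/1455 = 0.3656 ≈ 36.6%, i.e. 36.6 map units.

36.6 map units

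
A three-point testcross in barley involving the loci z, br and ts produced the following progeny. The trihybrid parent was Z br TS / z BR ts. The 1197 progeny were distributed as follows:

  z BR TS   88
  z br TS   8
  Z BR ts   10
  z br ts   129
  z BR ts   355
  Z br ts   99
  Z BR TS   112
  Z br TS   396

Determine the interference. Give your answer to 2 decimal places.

The two rarest classes, z br TS and Z BR ts, are the double crossovers. Comparing them with the parentals, only the z allele has switched, so z is the middle locus and the order is ts – z – br.
ts–z: (187 + 18)/1197 = 0.1713; z–br: (241 + 18)/1197 = 0.2164.
Expected DCO frequency = 0.1713 × 0.2164 ≈ 0.03707; observed = 18/1197 ≈ 0.01504.
Coefficient of coincidence = 0.01504/0.03707 ≈ 0.41; interference = 1 − 0.41 = 0.59.

0.59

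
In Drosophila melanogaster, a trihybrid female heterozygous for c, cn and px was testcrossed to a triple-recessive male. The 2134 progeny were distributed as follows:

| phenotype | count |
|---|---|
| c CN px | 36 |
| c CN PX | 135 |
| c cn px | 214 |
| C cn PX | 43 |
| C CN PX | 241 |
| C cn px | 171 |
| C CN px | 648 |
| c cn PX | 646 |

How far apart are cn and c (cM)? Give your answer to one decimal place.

The two most frequent reciprocal classes, C CN px and c cn PX, are the parental types, so the F1 was C CN px / c cn PX.
The two rarest classes, c CN px and C cn PX, are the double crossovers. Comparing them with the parentals, only the c allele has switched, so c is the middle locus and the order is cn – c – px.
Crossovers in the cn–c interval produce the single-crossover classes C cn px and c CN PX (171 + 135 = 306) plus the double crossovers (79).
RF(cn–c) = (306 + 79) / 2134 = 385/2134 = 0.1804 → 18.0 cM.

18.0 cM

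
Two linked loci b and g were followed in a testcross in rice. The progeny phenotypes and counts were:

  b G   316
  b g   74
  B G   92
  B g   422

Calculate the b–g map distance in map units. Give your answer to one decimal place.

The two most frequent classes, B g (422) and b G (316), are the parental types, so the F1 was B g / b G.
The recombinant classes are B G and b g: 92 + 74 = 166.
Recombination frequency = 166/904 = 0.1836 ≈ 18.4%, i.e. 18.4 map units.

18.4 map units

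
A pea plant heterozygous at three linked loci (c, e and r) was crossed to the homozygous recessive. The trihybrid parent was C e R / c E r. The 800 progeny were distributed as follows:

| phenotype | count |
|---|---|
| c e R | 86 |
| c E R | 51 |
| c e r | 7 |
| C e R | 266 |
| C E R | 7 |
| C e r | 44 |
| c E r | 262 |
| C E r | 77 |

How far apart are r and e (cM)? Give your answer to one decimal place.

13.6 cM

The two rarest classes, C E R and c e r, are the double crossovers. Comparing them with the parentals, only the e allele has switched, so e is the middle locus and the order is r – e – c.
Crossovers in the r–e interval produce the single-crossover classes C e r and c E R (44 + 51 = 95) plus the double crossovers (14).
RF(r–e) = (95 + 14) / 800 = 109/800 = 0.1363 → 13.6 cM.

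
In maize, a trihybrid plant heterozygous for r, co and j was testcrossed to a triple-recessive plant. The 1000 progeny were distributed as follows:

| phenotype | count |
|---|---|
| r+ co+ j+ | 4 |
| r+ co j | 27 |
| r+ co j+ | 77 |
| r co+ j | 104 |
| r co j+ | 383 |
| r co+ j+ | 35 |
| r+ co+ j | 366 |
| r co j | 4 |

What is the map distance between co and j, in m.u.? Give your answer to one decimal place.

The two most frequent reciprocal classes, r+ co+ j and r co j+, are the parental types, so the F1 was r+ co+ j / r co j+.
The two rarest classes, r+ co+ j+ and r co j, are the double crossovers. Comparing them with the parentals, only the j allele has switched, so j is the middle locus and the order is r – j – co.
Crossovers in the j–co interval produce the single-crossover classes r+ co j and r co+ j+ (27 + 35 = 62) plus the double crossovers (8).
RF(j–co) = (62 + 8) / 1000 = 70/1000 = 0.0700 → 7.0 m.u.

7.0 m.u.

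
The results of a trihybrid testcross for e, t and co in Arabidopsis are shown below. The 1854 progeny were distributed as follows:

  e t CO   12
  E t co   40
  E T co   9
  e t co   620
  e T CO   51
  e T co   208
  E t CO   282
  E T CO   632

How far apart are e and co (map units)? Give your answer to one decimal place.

6.0 map units

The two most frequent reciprocal classes, E T CO and e t co, are the parental types, so the F1 was E T CO / e t co.
The two rarest classes, E T co and e t CO, are the double crossovers. Comparing them with the parentals, only the co allele has switched, so co is the middle locus and the order is e – co – t.
Crossovers in the e–co interval produce the single-crossover classes e T CO and E t co (51 + 40 = 91) plus the double crossovers (21).
RF(e–co) = (91 + 21) / 1854 = 112/1854 = 0.0604 → 6.0 map units.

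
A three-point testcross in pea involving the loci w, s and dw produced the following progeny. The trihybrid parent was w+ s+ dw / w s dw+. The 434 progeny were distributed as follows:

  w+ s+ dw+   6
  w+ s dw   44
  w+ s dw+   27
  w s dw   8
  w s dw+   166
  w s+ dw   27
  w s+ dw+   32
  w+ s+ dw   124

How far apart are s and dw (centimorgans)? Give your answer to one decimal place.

The two rarest classes, w+ s+ dw+ and w s dw, are the double crossovers. Comparing them with the parentals, only the dw allele has switched, so dw is the middle locus and the order is w – dw – s.
Crossovers in the dw–s interval produce the single-crossover classes w+ s dw and w s+ dw+ (44 + 32 = 76) plus the double crossovers (14).
RF(dw–s) = (76 + 14) / 434 = 90/434 = 0.2074 → 20.7 centimorgans.

20.7 centimorgans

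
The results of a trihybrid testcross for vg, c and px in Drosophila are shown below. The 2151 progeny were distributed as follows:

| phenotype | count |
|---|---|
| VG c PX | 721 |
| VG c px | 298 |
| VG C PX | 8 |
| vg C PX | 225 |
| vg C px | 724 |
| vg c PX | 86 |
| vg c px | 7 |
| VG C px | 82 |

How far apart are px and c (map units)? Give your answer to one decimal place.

25.0 map units

The two most frequent reciprocal classes, VG c PX and vg C px, are the parental types, so the F1 was VG c PX / vg C px.
The two rarest classes, VG C PX and vg c px, are the double crossovers. Comparing them with the parentals, only the c allele has switched, so c is the middle locus and the order is vg – c – px.
Crossovers in the c–px interval produce the single-crossover classes VG c px and vg C PX (298 + 225 = 523) plus the double crossovers (15).
RF(c–px) = (523 + 15) / 2151 = 538/2151 = 0.2501 → 25.0 map units.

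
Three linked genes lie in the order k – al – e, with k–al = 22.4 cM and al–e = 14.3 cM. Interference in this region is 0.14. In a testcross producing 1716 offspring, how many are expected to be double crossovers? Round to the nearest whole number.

Map distances give recombination frequencies of 0.224 and 0.143 for the two intervals.
With interference 0.14 (so coincidence = 0.86), expected double-crossover frequency = 0.224 × 0.143 × 0.86 = 0.02755.
Expected number = 0.02755 × 1716 = 47.27 ≈ 47.

47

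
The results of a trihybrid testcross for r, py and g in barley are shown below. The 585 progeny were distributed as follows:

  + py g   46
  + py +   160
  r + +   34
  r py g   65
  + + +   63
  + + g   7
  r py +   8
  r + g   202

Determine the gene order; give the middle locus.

The two most frequent reciprocal classes, + py + and r + g, are the parental types, so the F1 was + py + / r + g.
The two rarest classes, r py + and + + g, are the double crossovers. Comparing them with the parentals, only the r allele has switched, so r is the middle locus and the order is g – r – py.

r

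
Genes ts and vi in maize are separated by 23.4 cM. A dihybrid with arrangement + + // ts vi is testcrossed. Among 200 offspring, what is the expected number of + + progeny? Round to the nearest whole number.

A map distance of 23.4 cM corresponds to a recombination frequency of 0.234.
The F1 is + + / ts vi, so + + is a parental gamete class with expected frequency (1 − r)/2 = 0.766/2 = 0.3830.
Expected number = 0.3830 × 200 = 76.60 ≈ 77.

77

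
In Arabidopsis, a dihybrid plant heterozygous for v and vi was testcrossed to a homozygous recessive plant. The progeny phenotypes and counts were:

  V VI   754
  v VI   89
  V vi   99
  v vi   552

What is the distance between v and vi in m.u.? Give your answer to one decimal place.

The two most frequent classes, V VI (754) and v vi (552), are the parental types, so the F1 was V VI / v vi.
The recombinant classes are V vi and v VI: 99 + 89 = 188.
Recombination frequency = 188/1494 = 0.1258 ≈ 12.6%, i.e. 12.6 m.u.

12.6 m.u.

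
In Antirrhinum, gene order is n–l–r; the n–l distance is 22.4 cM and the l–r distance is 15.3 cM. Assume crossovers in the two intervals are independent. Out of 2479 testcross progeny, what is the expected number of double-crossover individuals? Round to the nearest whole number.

Map distances give recombination frequencies of 0.224 and 0.153 for the two intervals.
With no interference, expected double-crossover frequency = 0.224 × 0.153 = 0.03427.
Expected number = 0.03427 × 2479 = 84.96 ≈ 85.

85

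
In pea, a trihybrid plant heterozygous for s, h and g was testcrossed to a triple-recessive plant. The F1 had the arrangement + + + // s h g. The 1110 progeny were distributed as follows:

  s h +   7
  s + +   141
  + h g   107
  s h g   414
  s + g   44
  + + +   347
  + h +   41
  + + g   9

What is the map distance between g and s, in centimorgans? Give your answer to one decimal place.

23.8 centimorgans

The two rarest classes, + + g and s h +, are the double crossovers. Comparing them with the parentals, only the g allele has switched, so g is the middle locus and the order is s – g – h.
Crossovers in the s–g interval produce the single-crossover classes s + + and + h g (141 + 107 = 248) plus the double crossovers (16).
RF(s–g) = (248 + 16) / 1110 = 264/1110 = 0.2378 → 23.8 centimorgans.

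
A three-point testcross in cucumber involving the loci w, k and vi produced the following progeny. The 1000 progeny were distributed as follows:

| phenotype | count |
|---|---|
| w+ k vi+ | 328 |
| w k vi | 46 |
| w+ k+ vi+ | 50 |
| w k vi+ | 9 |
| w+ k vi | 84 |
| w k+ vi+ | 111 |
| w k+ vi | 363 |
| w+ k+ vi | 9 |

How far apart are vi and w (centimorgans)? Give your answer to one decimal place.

The two most frequent reciprocal classes, w+ k vi+ and w k+ vi, are the parental types, so the F1 was w+ k vi+ / w k+ vi.
The two rarest classes, w k vi+ and w+ k+ vi, are the double crossovers. Comparing them with the parentals, only the w allele has switched, so w is the middle locus and the order is k – w – vi.
Crossovers in the w–vi interval produce the single-crossover classes w+ k vi and w k+ vi+ (84 + 111 = 195) plus the double crossovers (18).
RF(w–vi) = (195 + 18) / 1000 = 213/1000 = 0.2130 → 21.3 centimorgans.

21.3 centimorgans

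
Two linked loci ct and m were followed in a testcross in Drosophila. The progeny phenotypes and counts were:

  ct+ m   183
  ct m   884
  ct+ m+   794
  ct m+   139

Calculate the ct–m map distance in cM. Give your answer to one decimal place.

The two most frequent classes, ct+ m+ (794) and ct m (884), are the parental types, so the F1 was ct+ m+ / ct m.
The recombinant classes are ct+ m and ct m+: 183 + 139 = 322.
Recombination frequency = 322/2000 = 0.1610 ≈ 16.1%, i.e. 16.1 cM.

16.1 cM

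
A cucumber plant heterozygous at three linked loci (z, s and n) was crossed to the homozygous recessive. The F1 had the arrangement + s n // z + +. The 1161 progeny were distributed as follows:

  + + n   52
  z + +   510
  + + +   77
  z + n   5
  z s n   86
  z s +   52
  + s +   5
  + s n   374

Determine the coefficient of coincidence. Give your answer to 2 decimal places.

0.59

The two rarest classes, + s + and z + n, are the double crossovers. Comparing them with the parentals, only the n allele has switched, so n is the middle locus and the order is z – n – s.
z–n: (163 + 10)/1161 = 0.1490; n–s: (104 + 10)/1161 = 0.0982.
Expected DCO frequency = 0.1490 × 0.0982 ≈ 0.01463; observed = 10/1161 ≈ 0.00861.
Coefficient of coincidence = 0.00861/0.01463 ≈ 0.59.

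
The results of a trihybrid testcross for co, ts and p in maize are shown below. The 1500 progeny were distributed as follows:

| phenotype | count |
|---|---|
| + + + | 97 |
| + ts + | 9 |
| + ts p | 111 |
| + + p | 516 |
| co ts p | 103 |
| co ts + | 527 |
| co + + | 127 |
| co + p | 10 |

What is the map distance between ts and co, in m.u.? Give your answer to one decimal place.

17.1 m.u.

The two most frequent reciprocal classes, co ts + and + + p, are the parental types, so the F1 was co ts + / + + p.
The two rarest classes, + ts + and co + p, are the double crossovers. Comparing them with the parentals, only the co allele has switched, so co is the middle locus and the order is ts – co – p.
Crossovers in the ts–co interval produce the single-crossover classes co + + and + ts p (127 + 111 = 238) plus the double crossovers (19).
RF(ts–co) = (238 + 19) / 1500 = 257/1500 = 0.1713 → 17.1 m.u.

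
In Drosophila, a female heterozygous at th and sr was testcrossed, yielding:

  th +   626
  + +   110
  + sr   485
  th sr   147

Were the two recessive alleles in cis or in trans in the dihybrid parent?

trans

The two most frequent classes are + sr (485) and th + (626); these are the parental (non-recombinant) types.
So the F1 carried + sr on one chromosome and th + on the other — the recessive alleles are on opposite chromosomes (trans / repulsion).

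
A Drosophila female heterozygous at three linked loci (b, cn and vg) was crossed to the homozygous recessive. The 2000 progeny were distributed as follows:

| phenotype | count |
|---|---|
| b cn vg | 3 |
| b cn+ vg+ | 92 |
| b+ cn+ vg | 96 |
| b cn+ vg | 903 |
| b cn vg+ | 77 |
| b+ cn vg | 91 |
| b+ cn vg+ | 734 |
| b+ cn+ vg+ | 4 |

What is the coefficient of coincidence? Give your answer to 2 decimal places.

The two most frequent reciprocal classes, b cn+ vg and b+ cn vg+, are the parental types, so the F1 was b cn+ vg / b+ cn vg+.
The two rarest classes, b cn vg and b+ cn+ vg+, are the double crossovers. Comparing them with the parentals, only the cn allele has switched, so cn is the middle locus and the order is vg – cn – b.
vg–cn: (183 + 7)/2000 = 0.0950; cn–b: (173 + 7)/2000 = 0.0900.
Expected DCO frequency = 0.0950 × 0.0900 ≈ 0.00855; observed = 7/2000 ≈ 0.00350.
Coefficient of coincidence = 0.00350/0.00855 ≈ 0.41.

0.41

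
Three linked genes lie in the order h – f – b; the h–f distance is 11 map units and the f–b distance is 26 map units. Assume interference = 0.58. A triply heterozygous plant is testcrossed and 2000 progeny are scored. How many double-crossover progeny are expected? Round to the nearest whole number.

24

Map distances give recombination frequencies of 0.110 and 0.260 for the two intervals.
With interference 0.58 (so coincidence = 0.42), expected double-crossover frequency = 0.110 × 0.260 × 0.42 = 0.01201.
Expected number = 0.01201 × 2000 = 24.02 ≈ 24.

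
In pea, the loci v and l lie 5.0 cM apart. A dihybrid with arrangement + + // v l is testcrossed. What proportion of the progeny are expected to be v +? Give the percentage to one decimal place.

2.5%

A map distance of 5.0 cM corresponds to a recombination frequency of 0.050.
The F1 is + + / v l, so v + is a recombinant gamete class with expected frequency r/2 = 0.050/2 = 0.0250.
That is 0.0250 = 2.5% of the progeny.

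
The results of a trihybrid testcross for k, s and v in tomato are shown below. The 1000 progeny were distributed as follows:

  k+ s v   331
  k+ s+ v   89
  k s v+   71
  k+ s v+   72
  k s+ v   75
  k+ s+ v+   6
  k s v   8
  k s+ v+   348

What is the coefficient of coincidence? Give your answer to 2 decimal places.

0.50

The two most frequent reciprocal classes, k+ s v and k s+ v+, are the parental types, so the F1 was k+ s v / k s+ v+.
The two rarest classes, k s v and k+ s+ v+, are the double crossovers. Comparing them with the parentals, only the k allele has switched, so k is the middle locus and the order is v – k – s.
v–k: (147 + 14)/1000 = 0.1610; k–s: (160 + 14)/1000 = 0.1740.
Expected DCO frequency = 0.1610 × 0.1740 ≈ 0.02801; observed = 14/1000 ≈ 0.01400.
Coefficient of coincidence = 0.01400/0.02801 ≈ 0.50.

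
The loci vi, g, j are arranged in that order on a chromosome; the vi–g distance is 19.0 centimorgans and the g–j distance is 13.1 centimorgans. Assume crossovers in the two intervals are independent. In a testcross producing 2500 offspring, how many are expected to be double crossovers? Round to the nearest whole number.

Map distances give recombination frequencies of 0.190 and 0.131 for the two intervals.
With no interference, expected double-crossover frequency = 0.190 × 0.131 = 0.02489.
Expected number = 0.02489 × 2500 = 62.23 ≈ 62.

62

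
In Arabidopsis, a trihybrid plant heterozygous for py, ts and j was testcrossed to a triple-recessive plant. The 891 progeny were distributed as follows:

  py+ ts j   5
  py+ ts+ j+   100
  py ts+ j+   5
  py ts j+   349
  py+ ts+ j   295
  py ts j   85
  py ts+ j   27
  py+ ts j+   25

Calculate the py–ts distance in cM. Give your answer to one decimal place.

7.0 cM

The two most frequent reciprocal classes, py+ ts+ j and py ts j+, are the parental types, so the F1 was py+ ts+ j / py ts j+.
The two rarest classes, py+ ts j and py ts+ j+, are the double crossovers. Comparing them with the parentals, only the ts allele has switched, so ts is the middle locus and the order is py – ts – j.
Crossovers in the py–ts interval produce the single-crossover classes py ts+ j and py+ ts j+ (27 + 25 = 52) plus the double crossovers (10).
RF(py–ts) = (52 + 10) / 891 = 62/891 = 0.0696 → 7.0 cM.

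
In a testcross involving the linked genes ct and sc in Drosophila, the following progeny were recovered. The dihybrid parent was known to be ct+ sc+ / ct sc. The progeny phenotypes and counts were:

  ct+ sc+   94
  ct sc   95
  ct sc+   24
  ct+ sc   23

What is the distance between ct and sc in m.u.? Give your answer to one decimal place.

19.9 m.u.

The recombinant classes are ct+ sc and ct sc+: 23 + 24 = 47.
Recombination frequency = 47/236 = 0.1992 ≈ 19.9%, i.e. 19.9 m.u.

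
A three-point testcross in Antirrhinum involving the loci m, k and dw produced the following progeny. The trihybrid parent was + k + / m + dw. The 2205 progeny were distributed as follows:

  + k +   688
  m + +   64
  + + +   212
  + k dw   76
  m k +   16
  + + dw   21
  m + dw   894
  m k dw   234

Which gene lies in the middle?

m

The two rarest classes, m k + and + + dw, are the double crossovers. Comparing them with the parentals, only the m allele has switched, so m is the middle locus and the order is k – m – dw.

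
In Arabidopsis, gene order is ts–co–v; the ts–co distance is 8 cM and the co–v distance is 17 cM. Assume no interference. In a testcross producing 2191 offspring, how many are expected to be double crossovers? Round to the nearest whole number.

30

Map distances give recombination frequencies of 0.080 and 0.170 for the two intervals.
With no interference, expected double-crossover frequency = 0.080 × 0.170 = 0.01360.
Expected number = 0.01360 × 2191 = 29.80 ≈ 30.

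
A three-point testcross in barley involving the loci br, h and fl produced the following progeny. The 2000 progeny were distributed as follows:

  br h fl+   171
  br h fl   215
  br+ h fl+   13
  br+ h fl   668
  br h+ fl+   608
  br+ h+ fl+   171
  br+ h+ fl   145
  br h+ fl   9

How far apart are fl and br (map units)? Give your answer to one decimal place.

The two most frequent reciprocal classes, br h+ fl+ and br+ h fl, are the parental types, so the F1 was br h+ fl+ / br+ h fl.
The two rarest classes, br h+ fl and br+ h fl+, are the double crossovers. Comparing them with the parentals, only the fl allele has switched, so fl is the middle locus and the order is br – fl – h.
Crossovers in the br–fl interval produce the single-crossover classes br+ h+ fl+ and br h fl (171 + 215 = 386) plus the double crossovers (22).
RF(br–fl) = (386 + 22) / 2000 = 408/2000 = 0.2040 → 20.4 map units.

20.4 map units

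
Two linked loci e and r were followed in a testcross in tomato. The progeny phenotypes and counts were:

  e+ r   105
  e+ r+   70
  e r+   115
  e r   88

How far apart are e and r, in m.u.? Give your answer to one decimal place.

The two most frequent classes, e+ r (105) and e r+ (115), are the parental types, so the F1 was e+ r / e r+.
The recombinant classes are e+ r+ and e r: 70 + 88 = 158.
Recombination frequency = 158/378 = 0.4180 ≈ 41.8%, i.e. 41.8 m.u.

41.8 m.u.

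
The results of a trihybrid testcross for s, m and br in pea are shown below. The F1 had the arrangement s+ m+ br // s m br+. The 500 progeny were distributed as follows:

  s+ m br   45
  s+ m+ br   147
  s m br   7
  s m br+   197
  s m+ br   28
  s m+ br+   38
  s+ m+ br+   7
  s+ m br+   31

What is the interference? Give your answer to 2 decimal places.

0.01

The two rarest classes, s+ m+ br+ and s m br, are the double crossovers. Comparing them with the parentals, only the br allele has switched, so br is the middle locus and the order is s – br – m.
s–br: (59 + 14)/500 = 0.1460; br–m: (83 + 14)/500 = 0.1940.
Expected DCO frequency = 0.1460 × 0.1940 ≈ 0.02832; observed = 14/500 ≈ 0.02800.
Coefficient of coincidence = 0.02800/0.02832 ≈ 0.99; interference = 1 − 0.99 = 0.01.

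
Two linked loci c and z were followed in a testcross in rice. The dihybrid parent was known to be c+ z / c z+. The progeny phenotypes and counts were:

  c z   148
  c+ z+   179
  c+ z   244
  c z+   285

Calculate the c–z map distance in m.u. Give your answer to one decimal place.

38.2 m.u.

The recombinant classes are c+ z+ and c z: 179 + 148 = 327.
Recombination frequency = 327/856 = 0.3820 ≈ 38.2%, i.e. 38.2 m.u.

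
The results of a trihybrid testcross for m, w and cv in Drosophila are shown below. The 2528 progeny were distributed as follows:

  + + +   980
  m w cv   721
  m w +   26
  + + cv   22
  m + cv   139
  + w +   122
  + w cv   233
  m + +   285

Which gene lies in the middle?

cv

The two most frequent reciprocal classes, + + + and m w cv, are the parental types, so the F1 was + + + / m w cv.
The two rarest classes, + + cv and m w +, are the double crossovers. Comparing them with the parentals, only the cv allele has switched, so cv is the middle locus and the order is w – cv – m.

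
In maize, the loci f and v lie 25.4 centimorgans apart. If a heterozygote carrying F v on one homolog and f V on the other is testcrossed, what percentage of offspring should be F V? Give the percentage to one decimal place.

12.7%

A map distance of 25.4 centimorgans corresponds to a recombination frequency of 0.254.
The F1 is F v / f V, so F V is a recombinant gamete class with expected frequency r/2 = 0.254/2 = 0.1270.
That is 0.1270 = 12.7% of the progeny.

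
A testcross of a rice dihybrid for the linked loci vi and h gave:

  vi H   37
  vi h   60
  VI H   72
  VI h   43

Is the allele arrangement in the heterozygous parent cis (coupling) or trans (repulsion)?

The two most frequent classes are VI H (72) and vi h (60); these are the parental (non-recombinant) types.
So the F1 carried VI H on one chromosome and vi h on the other — the recessive alleles are on the same chromosome (cis / coupling).

cis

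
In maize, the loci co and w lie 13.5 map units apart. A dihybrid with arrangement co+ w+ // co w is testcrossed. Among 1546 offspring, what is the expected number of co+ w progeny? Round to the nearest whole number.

104

A map distance of 13.5 map units corresponds to a recombination frequency of 0.135.
The F1 is co+ w+ / co w, so co+ w is a recombinant gamete class with expected frequency r/2 = 0.135/2 = 0.0675.
Expected number = 0.0675 × 1546 = 104.36 ≈ 104.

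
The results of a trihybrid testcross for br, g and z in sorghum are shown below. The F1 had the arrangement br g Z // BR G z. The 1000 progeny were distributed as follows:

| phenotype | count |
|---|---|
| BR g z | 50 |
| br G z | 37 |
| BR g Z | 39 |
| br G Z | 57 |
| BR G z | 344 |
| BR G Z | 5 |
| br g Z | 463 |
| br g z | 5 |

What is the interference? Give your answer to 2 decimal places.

The two rarest classes, br g z and BR G Z, are the double crossovers. Comparing them with the parentals, only the z allele has switched, so z is the middle locus and the order is g – z – br.
g–z: (107 + 10)/1000 = 0.1170; z–br: (76 + 10)/1000 = 0.0860.
Expected DCO frequency = 0.1170 × 0.0860 ≈ 0.01006; observed = 10/1000 ≈ 0.01000.
Coefficient of coincidence = 0.01000/0.01006 ≈ 0.99; interference = 1 − 0.99 = 0.01.

0.01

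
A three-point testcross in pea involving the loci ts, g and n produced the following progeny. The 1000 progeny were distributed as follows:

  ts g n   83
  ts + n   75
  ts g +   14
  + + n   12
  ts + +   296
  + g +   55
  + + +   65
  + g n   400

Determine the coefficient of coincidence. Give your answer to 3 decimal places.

The two most frequent reciprocal classes, + g n and ts + +, are the parental types, so the F1 was + g n / ts + +.
The two rarest classes, + + n and ts g +, are the double crossovers. Comparing them with the parentals, only the g allele has switched, so g is the middle locus and the order is ts – g – n.
ts–g: (148 + 26)/1000 = 0.1740; g–n: (130 + 26)/1000 = 0.1560.
Expected DCO frequency = 0.1740 × 0.1560 ≈ 0.02714; observed = 26/1000 ≈ 0.02600.
Coefficient of coincidence = 0.02600/0.02714 ≈ 0.958.

0.958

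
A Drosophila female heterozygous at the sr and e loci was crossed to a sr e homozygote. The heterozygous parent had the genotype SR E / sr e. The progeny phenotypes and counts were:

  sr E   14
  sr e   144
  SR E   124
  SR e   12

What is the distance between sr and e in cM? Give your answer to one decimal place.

The recombinant classes are SR e and sr E: 12 + 14 = 26.
Recombination frequency = 26/294 = 0.0884 ≈ 8.8%, i.e. 8.8 cM.

8.8 cM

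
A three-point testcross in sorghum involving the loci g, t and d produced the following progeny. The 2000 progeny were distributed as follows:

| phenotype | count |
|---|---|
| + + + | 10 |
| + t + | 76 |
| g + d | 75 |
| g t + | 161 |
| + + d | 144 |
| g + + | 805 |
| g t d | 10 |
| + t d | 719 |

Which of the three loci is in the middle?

g

The two most frequent reciprocal classes, + t d and g + +, are the parental types, so the F1 was + t d / g + +.
The two rarest classes, g t d and + + +, are the double crossovers. Comparing them with the parentals, only the g allele has switched, so g is the middle locus and the order is t – g – d.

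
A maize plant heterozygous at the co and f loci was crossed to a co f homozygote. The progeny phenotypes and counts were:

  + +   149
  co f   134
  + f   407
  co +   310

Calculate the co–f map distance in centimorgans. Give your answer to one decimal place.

The two most frequent classes, + f (407) and co + (310), are the parental types, so the F1 was + f / co +.
The recombinant classes are + + and co f: 149 + 134 = 283.
Recombination frequency = 283/1000 = 0.2830 ≈ 28.3%, i.e. 28.3 centimorgans.

28.3 centimorgans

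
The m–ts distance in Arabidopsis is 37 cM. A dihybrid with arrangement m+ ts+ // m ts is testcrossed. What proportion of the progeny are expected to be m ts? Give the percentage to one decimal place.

31.5%

A map distance of 37 cM corresponds to a recombination frequency of 0.370.
The F1 is m+ ts+ / m ts, so m ts is a parental gamete class with expected frequency (1 − r)/2 = 0.630/2 = 0.3150.
That is 0.3150 = 31.5% of the progeny.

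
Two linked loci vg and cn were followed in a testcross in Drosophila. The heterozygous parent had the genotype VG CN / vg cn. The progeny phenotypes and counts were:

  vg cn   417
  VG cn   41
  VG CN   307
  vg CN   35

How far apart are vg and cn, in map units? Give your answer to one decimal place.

9.5 map units

The recombinant classes are VG cn and vg CN: 41 + 35 = 76.
Recombination frequency = 76/800 = 0.0950 ≈ 9.5%, i.e. 9.5 map units.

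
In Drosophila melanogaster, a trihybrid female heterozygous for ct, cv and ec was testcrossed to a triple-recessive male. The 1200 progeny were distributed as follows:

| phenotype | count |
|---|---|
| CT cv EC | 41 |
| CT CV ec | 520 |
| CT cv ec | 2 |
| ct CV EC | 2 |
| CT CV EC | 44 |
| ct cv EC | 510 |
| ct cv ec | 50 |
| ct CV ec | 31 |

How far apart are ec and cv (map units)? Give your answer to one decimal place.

The two most frequent reciprocal classes, ct cv EC and CT CV ec, are the parental types, so the F1 was ct cv EC / CT CV ec.
The two rarest classes, ct CV EC and CT cv ec, are the double crossovers. Comparing them with the parentals, only the cv allele has switched, so cv is the middle locus and the order is ct – cv – ec.
Crossovers in the cv–ec interval produce the single-crossover classes ct cv ec and CT CV EC (50 + 44 = 94) plus the double crossovers (4).
RF(cv–ec) = (94 + 4) / 1200 = 98/1200 = 0.0817 → 8.2 map units.

8.2 map units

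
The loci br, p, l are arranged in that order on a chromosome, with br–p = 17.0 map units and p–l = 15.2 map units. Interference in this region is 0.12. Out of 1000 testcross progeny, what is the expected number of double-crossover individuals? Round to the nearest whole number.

23

Map distances give recombination frequencies of 0.170 and 0.152 for the two intervals.
With interference 0.12 (so coincidence = 0.88), expected double-crossover frequency = 0.170 × 0.152 × 0.88 = 0.02274.
Expected number = 0.02274 × 1000 = 22.74 ≈ 23.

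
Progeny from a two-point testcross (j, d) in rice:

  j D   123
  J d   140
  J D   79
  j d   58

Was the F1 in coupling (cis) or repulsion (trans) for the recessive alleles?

The two most frequent classes are J d (140) and j D (123); these are the parental (non-recombinant) types.
So the F1 carried J d on one chromosome and j D on the other — the recessive alleles are on opposite chromosomes (trans / repulsion).

trans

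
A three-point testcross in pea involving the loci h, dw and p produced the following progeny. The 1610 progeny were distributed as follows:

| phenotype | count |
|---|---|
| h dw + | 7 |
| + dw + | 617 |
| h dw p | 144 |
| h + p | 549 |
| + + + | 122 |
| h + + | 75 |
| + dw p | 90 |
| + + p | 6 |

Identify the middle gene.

h

The two most frequent reciprocal classes, h + p and + dw +, are the parental types, so the F1 was h + p / + dw +.
The two rarest classes, + + p and h dw +, are the double crossovers. Comparing them with the parentals, only the h allele has switched, so h is the middle locus and the order is dw – h – p.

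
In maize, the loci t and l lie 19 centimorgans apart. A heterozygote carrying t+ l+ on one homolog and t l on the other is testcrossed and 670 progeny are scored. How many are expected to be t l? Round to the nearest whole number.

271

A map distance of 19 centimorgans corresponds to a recombination frequency of 0.190.
The F1 is t+ l+ / t l, so t l is a parental gamete class with expected frequency (1 − r)/2 = 0.810/2 = 0.4050.
Expected number = 0.4050 × 670 = 271.35 ≈ 271.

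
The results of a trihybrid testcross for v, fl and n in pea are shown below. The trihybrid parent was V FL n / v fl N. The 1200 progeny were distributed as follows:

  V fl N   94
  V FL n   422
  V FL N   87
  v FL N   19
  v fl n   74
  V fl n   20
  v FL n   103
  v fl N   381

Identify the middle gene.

The two rarest classes, V fl n and v FL N, are the double crossovers. Comparing them with the parentals, only the fl allele has switched, so fl is the middle locus and the order is n – fl – v.

fl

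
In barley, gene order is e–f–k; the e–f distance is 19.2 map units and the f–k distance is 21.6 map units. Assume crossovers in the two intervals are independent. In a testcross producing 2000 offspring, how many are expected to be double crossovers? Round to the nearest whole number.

83

Map distances give recombination frequencies of 0.192 and 0.216 for the two intervals.
With no interference, expected double-crossover frequency = 0.192 × 0.216 = 0.04147.
Expected number = 0.04147 × 2000 = 82.94 ≈ 83.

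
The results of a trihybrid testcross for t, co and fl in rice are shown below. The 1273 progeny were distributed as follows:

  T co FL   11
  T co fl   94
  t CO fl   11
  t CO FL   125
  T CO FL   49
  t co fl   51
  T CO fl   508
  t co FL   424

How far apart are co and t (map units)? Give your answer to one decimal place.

18.9 map units

The two most frequent reciprocal classes, t co FL and T CO fl, are the parental types, so the F1 was t co FL / T CO fl.
The two rarest classes, T co FL and t CO fl, are the double crossovers. Comparing them with the parentals, only the t allele has switched, so t is the middle locus and the order is fl – t – co.
Crossovers in the t–co interval produce the single-crossover classes t CO FL and T co fl (125 + 94 = 219) plus the double crossovers (22).
RF(t–co) = (219 + 22) / 1273 = 241/1273 = 0.1893 → 18.9 map units.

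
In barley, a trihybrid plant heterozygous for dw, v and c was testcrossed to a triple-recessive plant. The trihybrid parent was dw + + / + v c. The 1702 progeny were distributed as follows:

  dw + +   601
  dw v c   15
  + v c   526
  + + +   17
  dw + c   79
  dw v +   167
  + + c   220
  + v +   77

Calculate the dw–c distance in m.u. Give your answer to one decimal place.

The two rarest classes, + + + and dw v c, are the double crossovers. Comparing them with the parentals, only the dw allele has switched, so dw is the middle locus and the order is v – dw – c.
Crossovers in the dw–c interval produce the single-crossover classes dw + c and + v + (79 + 77 = 156) plus the double crossovers (32).
RF(dw–c) = (156 + 32) / 1702 = 188/1702 = 0.1105 → 11.0 m.u.

11.0 m.u.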